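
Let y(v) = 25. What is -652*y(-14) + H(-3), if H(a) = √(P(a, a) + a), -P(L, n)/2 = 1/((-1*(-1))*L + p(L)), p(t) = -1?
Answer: -16300 + I*√10/2 ≈ -16300.0 + 1.5811*I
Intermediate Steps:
P(L, n) = -2/(-1 + L) (P(L, n) = -2/((-1*(-1))*L - 1) = -2/(1*L - 1) = -2/(L - 1) = -2/(-1 + L))
H(a) = √(a - 2/(-1 + a)) (H(a) = √(-2/(-1 + a) + a) = √(a - 2/(-1 + a)))
-652*y(-14) + H(-3) = -652*25 + √((-2 - 3*(-1 - 3))/(-1 - 3)) = -16300 + √((-2 - 3*(-4))/(-4)) = -16300 + √(-(-2 + 12)/4) = -16300 + √(-¼*10) = -16300 + √(-5/2) = -16300 + I*√10/2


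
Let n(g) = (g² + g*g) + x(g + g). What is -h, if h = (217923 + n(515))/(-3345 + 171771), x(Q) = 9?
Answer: -374191/84213 ≈ -4.4434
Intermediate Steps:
n(g) = 9 + 2*g² (n(g) = (g² + g*g) + 9 = (g² + g²) + 9 = 2*g² + 9 = 9 + 2*g²)
h = 374191/84213 (h = (217923 + (9 + 2*515²))/(-3345 + 171771) = (217923 + (9 + 2*265225))/168426 = (217923 + (9 + 530450))*(1/168426) = (217923 + 530459)*(1/168426) = 748382*(1/168426) = 374191/84213 ≈ 4.4434)
-h = -1*374191/84213 = -374191/84213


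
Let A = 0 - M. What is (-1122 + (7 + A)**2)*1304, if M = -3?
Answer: -1332688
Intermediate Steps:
A = 3 (A = 0 - 1*(-3) = 0 + 3 = 3)
(-1122 + (7 + A)**2)*1304 = (-1122 + (7 + 3)**2)*1304 = (-1122 + 10**2)*1304 = (-1122 + 100)*1304 = -1022*1304 = -1332688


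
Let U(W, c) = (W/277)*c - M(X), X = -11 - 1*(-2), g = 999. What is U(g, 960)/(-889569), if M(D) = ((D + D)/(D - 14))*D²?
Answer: -802002/209905337 ≈ -0.0038208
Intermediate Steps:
X = -9 (X = -11 + 2 = -9)
M(D) = 2*D³/(-14 + D) (M(D) = ((2*D)/(-14 + D))*D² = (2*D/(-14 + D))*D² = 2*D³/(-14 + D))
U(W, c) = -1458/23 + W*c/277 (U(W, c) = (W/277)*c - 2*(-9)³/(-14 - 9) = (W*(1/277))*c - 2*(-729)/(-23) = (W/277)*c - 2*(-729)*(-1)/23 = W*c/277 - 1*1458/23 = W*c/277 - 1458/23 = -1458/23 + W*c/277)
U(g, 960)/(-889569) = (-1458/23 + (1/277)*999*960)/(-889569) = (-1458/23 + 959040/277)*(-1/889569) = (21654054/6371)*(-1/889569) = -802002/209905337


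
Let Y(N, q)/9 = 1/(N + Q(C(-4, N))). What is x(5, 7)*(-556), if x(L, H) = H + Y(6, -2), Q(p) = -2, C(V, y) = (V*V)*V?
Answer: -5143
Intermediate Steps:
C(V, y) = V³ (C(V, y) = V²*V = V³)
Y(N, q) = 9/(-2 + N) (Y(N, q) = 9/(N - 2) = 9/(-2 + N))
x(L, H) = 9/4 + H (x(L, H) = H + 9/(-2 + 6) = H + 9/4 = 9/4 + H)
x(5, 7)*(-556) = (9/4 + 7)*(-556) = (37/4)*(-556) = -5143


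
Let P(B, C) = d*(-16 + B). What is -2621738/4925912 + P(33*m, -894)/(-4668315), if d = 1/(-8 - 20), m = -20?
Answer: -42837262149709/80484981073980 ≈ -0.53224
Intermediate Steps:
d = -1/28 (d = 1/(-28) = -1/28 ≈ -0.035714)
P(B, C) = 4/7 - B/28 (P(B, C) = -(-16 + B)/28 = 4/7 - B/28)
-2621738/4925912 + P(33*m, -894)/(-4668315) = -2621738/4925912 + (4/7 - 33*(-20)/28)/(-4668315) = -2621738*1/4925912 + (4/7 - 1/28*(-660))*(-1/4668315) = -1310869/2462956 + (4/7 + 165/7)*(-1/4668315) = -1310869/2462956 + (169/7)*(-1/4668315) = -1310869/2462956 - 169/32678205 = -42837262149709/80484981073980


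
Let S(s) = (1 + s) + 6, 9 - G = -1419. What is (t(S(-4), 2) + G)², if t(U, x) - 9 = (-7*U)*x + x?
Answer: 1951609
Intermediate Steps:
G = 1428 (G = 9 - 1*(-1419) = 9 + 1419 = 1428)
S(s) = 7 + s
t(U, x) = 9 + x - 7*U*x (t(U, x) = 9 + ((-7*U)*x + x) = 9 + (-7*U*x + x) = 9 + (x - 7*U*x) = 9 + x - 7*U*x)
(t(S(-4), 2) + G)² = ((9 + 2 - 7*(7 - 4)*2) + 1428)² = ((9 + 2 - 7*3*2) + 1428)² = ((9 + 2 - 42) + 1428)² = (-31 + 1428)² = 1397² = 1951609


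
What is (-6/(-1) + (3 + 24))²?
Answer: 1089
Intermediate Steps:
(-6/(-1) + (3 + 24))² = (-6*(-1) + 27)² = (6 + 27)² = 33² = 1089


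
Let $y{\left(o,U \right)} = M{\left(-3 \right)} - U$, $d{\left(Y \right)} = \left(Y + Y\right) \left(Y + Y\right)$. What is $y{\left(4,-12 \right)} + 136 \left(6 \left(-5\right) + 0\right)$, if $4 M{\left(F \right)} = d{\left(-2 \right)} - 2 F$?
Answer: $- \frac{8125}{2} \approx -4062.5$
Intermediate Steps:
$d{\left(Y \right)} = 4 Y^{2}$ ($d{\left(Y \right)} = 2 Y 2 Y = 4 Y^{2}$)
$M{\left(F \right)} = 4 - \frac{F}{2}$ ($M{\left(F \right)} = \frac{4 \left(-2\right)^{2} - 2 F}{4} = \frac{4 \cdot 4 - 2 F}{4} = \frac{16 - 2 F}{4} = 4 - \frac{F}{2}$)
$y{\left(o,U \right)} = \frac{11}{2} - U$ ($y{\left(o,U \right)} = \left(4 - - \frac{3}{2}\right) - U = \left(4 + \frac{3}{2}\right) - U = \frac{11}{2} - U$)
$y{\left(4,-12 \right)} + 136 \left(6 \left(-5\right) + 0\right) = \left(\frac{11}{2} - -12\right) + 136 \left(6 \left(-5\right) + 0\right) = \left(\frac{11}{2} + 12\right) + 136 \left(-30 + 0\right) = \frac{35}{2} + 136 \left(-30\right) = \frac{35}{2} - 4080 = - \frac{8125}{2}$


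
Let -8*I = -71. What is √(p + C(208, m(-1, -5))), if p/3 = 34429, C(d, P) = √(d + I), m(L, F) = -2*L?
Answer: √(413148 + √3470)/2 ≈ 321.41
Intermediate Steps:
I = 71/8 (I = -⅛*(-71) = 71/8 ≈ 8.8750)
C(d, P) = √(71/8 + d) (C(d, P) = √(d + 71/8) = √(71/8 + d))
p = 103287 (p = 3*34429 = 103287)
√(p + C(208, m(-1, -5))) = √(103287 + √(142 + 16*208)/4) = √(103287 + √(142 + 3328)/4) = √(103287 + √3470/4)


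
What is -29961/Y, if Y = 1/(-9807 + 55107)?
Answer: -1357233300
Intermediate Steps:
Y = 1/45300 ≈ 2.2075e-5
-29961/Y = -29961/1/45300 = -29961*45300 = -1357233300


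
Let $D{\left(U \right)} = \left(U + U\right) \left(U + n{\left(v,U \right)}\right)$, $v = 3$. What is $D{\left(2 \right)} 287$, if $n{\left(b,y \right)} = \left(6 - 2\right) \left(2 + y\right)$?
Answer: $20664$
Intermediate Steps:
$n{\left(b,y \right)} = 8 + 4 y$ ($n{\left(b,y \right)} = 4 \left(2 + y\right) = 8 + 4 y$)
$D{\left(U \right)} = 2 U \left(8 + 5 U\right)$ ($D{\left(U \right)} = \left(U + U\right) \left(U + \left(8 + 4 U\right)\right) = 2 U \left(8 + 5 U\right)$)
$D{\left(2 \right)} 287 = 2 \cdot 2 \left(8 + 5 \cdot 2\right) 287 = 2 \cdot 2 \left(8 + 10\right) 287 = 2 \cdot 2 \cdot 18 \cdot 287 = 72 \cdot 287 = 20664$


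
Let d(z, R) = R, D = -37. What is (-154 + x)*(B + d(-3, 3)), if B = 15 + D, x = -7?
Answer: 3059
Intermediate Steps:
B = -22 (B = 15 - 37 = -22)
(-154 + x)*(B + d(-3, 3)) = (-154 - 7)*(-22 + 3) = -161*(-19) = 3059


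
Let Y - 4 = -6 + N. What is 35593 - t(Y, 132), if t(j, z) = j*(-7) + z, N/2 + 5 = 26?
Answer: 35741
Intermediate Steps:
N = 42 (N = -10 + 2*26 = -10 + 52 = 42)
Y = 40 (Y = 4 + (-6 + 42) = 4 + 36 = 40)
t(j, z) = z - 7*j (t(j, z) = -7*j + z = z - 7*j)
35593 - t(Y, 132) = 35593 - (132 - 7*40) = 35593 - (132 - 280) = 35593 - 1*(-148) = 35593 + 148 = 35741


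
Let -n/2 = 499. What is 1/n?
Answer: -1/998 ≈ -0.0010020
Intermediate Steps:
n = -998 (n = -2*499 = -998)
1/n = 1/(-998) = -1/998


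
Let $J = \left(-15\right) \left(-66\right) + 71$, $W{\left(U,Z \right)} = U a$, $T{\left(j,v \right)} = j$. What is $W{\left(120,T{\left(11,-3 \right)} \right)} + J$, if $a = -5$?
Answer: $461$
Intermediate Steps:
$W{\left(U,Z \right)} = - 5 U$ ($W{\left(U,Z \right)} = U \left(-5\right) = - 5 U$)
$J = 1061$ ($J = 990 + 71 = 1061$)
$W{\left(120,T{\left(11,-3 \right)} \right)} + J = \left(-5\right) 120 + 1061 = -600 + 1061 = 461$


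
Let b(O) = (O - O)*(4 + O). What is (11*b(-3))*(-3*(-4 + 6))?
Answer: 0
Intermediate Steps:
b(O) = 0 (b(O) = 0*(4 + O) = 0)
(11*b(-3))*(-3*(-4 + 6)) = (11*0)*(-3*(-4 + 6)) = 0*(-3*2) = 0*(-6) = 0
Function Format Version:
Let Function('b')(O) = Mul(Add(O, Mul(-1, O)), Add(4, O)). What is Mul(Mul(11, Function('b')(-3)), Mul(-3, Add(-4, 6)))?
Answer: 0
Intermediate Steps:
Function('b')(O) = 0 (Function('b')(O) = Mul(0, Add(4, O)) = 0)
Mul(Mul(11, Function('b')(-3)), Mul(-3, Add(-4, 6))) = Mul(Mul(11, 0), Mul(-3, Add(-4, 6))) = Mul(0, Mul(-3, 2)) = Mul(0, -6) = 0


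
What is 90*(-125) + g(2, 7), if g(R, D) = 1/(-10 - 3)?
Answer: -146251/13 ≈ -11250.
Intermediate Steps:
g(R, D) = -1/13 (g(R, D) = 1/(-13) = -1/13)
90*(-125) + g(2, 7) = 90*(-125) - 1/13 = -11250 - 1/13 = -146251/13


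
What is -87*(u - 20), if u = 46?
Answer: -2262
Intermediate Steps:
-87*(u - 20) = -87*(46 - 20) = -87*26 = -2262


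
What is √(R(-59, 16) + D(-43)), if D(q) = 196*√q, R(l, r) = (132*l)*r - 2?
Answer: √(-124610 + 196*I*√43) ≈ 1.82 + 353.01*I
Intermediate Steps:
R(l, r) = -2 + 132*l*r (R(l, r) = 132*l*r - 2 = -2 + 132*l*r)
√(R(-59, 16) + D(-43)) = √((-2 + 132*(-59)*16) + 196*√(-43)) = √((-2 - 124608) + 196*(I*√43)) = √(-124610 + 196*I*√43)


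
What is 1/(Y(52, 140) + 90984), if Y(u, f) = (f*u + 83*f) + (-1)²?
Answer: 1/109885 ≈ 9.1004e-6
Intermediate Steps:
Y(u, f) = 1 + 83*f + f*u (Y(u, f) = (83*f + f*u) + 1 = 1 + 83*f + f*u)
1/(Y(52, 140) + 90984) = 1/((1 + 83*140 + 140*52) + 90984) = 1/((1 + 11620 + 7280) + 90984) = 1/(18901 + 90984) = 1/109885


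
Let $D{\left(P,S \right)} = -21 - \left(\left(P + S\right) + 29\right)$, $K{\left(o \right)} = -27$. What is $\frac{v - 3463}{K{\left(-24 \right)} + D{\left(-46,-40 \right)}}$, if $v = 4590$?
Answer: $\frac{1127}{9} \approx 125.22$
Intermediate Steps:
$D{\left(P,S \right)} = -50 - P - S$ ($D{\left(P,S \right)} = -21 - \left(29 + P + S\right) = -50 - P - S$)
$\frac{v - 3463}{K{\left(-24 \right)} + D{\left(-46,-40 \right)}} = \frac{4590 - 3463}{-27 - -36} = \frac{1127}{-27 + \left(-50 + 46 + 40\right)} = \frac{1127}{-27 + 36} = \frac{1127}{9}$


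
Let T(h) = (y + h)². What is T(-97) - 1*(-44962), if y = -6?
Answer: 55571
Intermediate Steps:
T(h) = (-6 + h)²
T(-97) - 1*(-44962) = (-6 - 97)² - 1*(-44962) = (-103)² + 44962 = 10609 + 44962 = 55571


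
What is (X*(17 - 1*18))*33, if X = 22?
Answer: -726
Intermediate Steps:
(X*(17 - 1*18))*33 = (22*(17 - 1*18))*33 = (22*(17 - 18))*33 = (22*(-1))*33 = -22*33 = -726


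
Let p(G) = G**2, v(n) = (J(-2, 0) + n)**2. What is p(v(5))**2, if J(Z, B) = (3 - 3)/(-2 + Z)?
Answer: 390625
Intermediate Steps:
J(Z, B) = 0 (J(Z, B) = 0/(-2 + Z) = 0)
v(n) = n**2 (v(n) = (0 + n)**2 = n**2)
p(v(5))**2 = ((5**2)**2)**2 = (25**2)**2 = 625**2 = 390625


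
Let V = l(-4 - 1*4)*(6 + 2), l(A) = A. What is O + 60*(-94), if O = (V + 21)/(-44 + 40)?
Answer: -22517/4 ≈ -5629.3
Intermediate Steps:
V = -64 (V = (-4 - 1*4)*(6 + 2) = (-4 - 4)*8 = -8*8 = -64)
O = 43/4 (O = (-64 + 21)/(-44 + 40) = -43/(-4) = -43*(-¼) = 43/4 ≈ 10.750)
O + 60*(-94) = 43/4 + 60*(-94) = 43/4 - 5640 = -22517/4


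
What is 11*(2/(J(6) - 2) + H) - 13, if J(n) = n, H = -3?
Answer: -81/2 ≈ -40.500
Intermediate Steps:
11*(2/(J(6) - 2) + H) - 13 = 11*(2/(6 - 2) - 3) - 13 = 11*(2/4 - 3) - 13 = 11*(2*(¼) - 3) - 13 = 11*(½ - 3) - 13 = 11*(-5/2) - 13 = -55/2 - 13 = -81/2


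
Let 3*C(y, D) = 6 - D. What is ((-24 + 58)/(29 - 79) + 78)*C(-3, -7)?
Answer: 25129/75 ≈ 335.05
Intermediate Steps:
C(y, D) = 2 - D/3 (C(y, D) = (6 - D)/3 = 2 - D/3)
((-24 + 58)/(29 - 79) + 78)*C(-3, -7) = ((-24 + 58)/(29 - 79) + 78)*(2 - ⅓*(-7)) = (34/(-50) + 78)*(2 + 7/3) = (34*(-1/50) + 78)*(13/3) = (-17/25 + 78)*(13/3) = (1933/25)*(13/3) = 25129/75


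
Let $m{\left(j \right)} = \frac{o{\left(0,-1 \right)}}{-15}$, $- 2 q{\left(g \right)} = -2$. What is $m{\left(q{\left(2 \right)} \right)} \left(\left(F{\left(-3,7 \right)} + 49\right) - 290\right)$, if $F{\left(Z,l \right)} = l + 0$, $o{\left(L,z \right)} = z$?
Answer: $- \frac{78}{5} \approx -15.6$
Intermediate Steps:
$q{\left(g \right)} = 1$ ($q{\left(g \right)} = \left(- \frac{1}{2}\right) \left(-2\right) = 1$)
$F{\left(Z,l \right)} = l$
$m{\left(j \right)} = \frac{1}{15}$ ($m{\left(j \right)} = - \frac{1}{-15} = \left(-1\right) \left(- \frac{1}{15}\right) = \frac{1}{15}$)
$m{\left(q{\left(2 \right)} \right)} \left(\left(F{\left(-3,7 \right)} + 49\right) - 290\right) = \frac{\left(7 + 49\right) - 290}{15} = \frac{56 - 290}{15} = \frac{1}{15} \left(-234\right) = - \frac{78}{5}$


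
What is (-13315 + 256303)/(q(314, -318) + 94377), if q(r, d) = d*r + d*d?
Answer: 80996/31883 ≈ 2.5404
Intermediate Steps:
q(r, d) = d² + d*r (q(r, d) = d*r + d² = d² + d*r)
(-13315 + 256303)/(q(314, -318) + 94377) = (-13315 + 256303)/(-318*(-318 + 314) + 94377) = 242988/(-318*(-4) + 94377) = 242988/(1272 + 94377) = 242988/95649 = 242988*(1/95649) = 80996/31883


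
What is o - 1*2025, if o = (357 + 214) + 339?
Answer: -1115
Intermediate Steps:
o = 910 (o = 571 + 339 = 910)
o - 1*2025 = 910 - 1*2025 = 910 - 2025 = -1115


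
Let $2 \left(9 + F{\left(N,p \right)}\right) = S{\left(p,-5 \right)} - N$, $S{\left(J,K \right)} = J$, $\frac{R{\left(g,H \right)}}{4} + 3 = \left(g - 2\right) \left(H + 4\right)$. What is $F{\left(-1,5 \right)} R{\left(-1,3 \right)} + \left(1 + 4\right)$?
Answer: $581$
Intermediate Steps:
$R{\left(g,H \right)} = -12 + 4 \left(-2 + g\right) \left(4 + H\right)$ ($R{\left(g,H \right)} = -12 + 4 \left(g - 2\right) \left(H + 4\right) = -12 + 4 \left(-2 + g\right) \left(4 + H\right)$)
$F{\left(N,p \right)} = -9 + \frac{p}{2} - \frac{N}{2}$ ($F{\left(N,p \right)} = -9 + \frac{p - N}{2} = -9 - \left(\frac{N}{2} - \frac{p}{2}\right) = -9 + \frac{p}{2} - \frac{N}{2}$)
$F{\left(-1,5 \right)} R{\left(-1,3 \right)} + \left(1 + 4\right) = \left(-9 + \frac{1}{2} \cdot 5 - - \frac{1}{2}\right) \left(-44 - 24 + 16 \left(-1\right) + 4 \cdot 3 \left(-1\right)\right) + \left(1 + 4\right) = \left(-9 + \frac{5}{2} + \frac{1}{2}\right) \left(-44 - 24 - 16 - 12\right) + 5 = \left(-6\right) \left(-96\right) + 5 = 576 + 5 = 581$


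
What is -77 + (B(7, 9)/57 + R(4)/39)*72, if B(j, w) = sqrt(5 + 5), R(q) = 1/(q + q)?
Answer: -998/13 + 24*sqrt(10)/19 ≈ -72.775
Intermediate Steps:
R(q) = 1/(2*q)
B(j, w) = sqrt(10)
-77 + (B(7, 9)/57 + R(4)/39)*72 = -77 + (sqrt(10)/57 + ((1/2)/4)/39)*72 = -77 + (sqrt(10)*(1/57) + ((1/2)*(1/4))*(1/39))*72 = -77 + (sqrt(10)/57 + (1/8)*(1/39))*72 = -77 + (sqrt(10)/57 + 1/312)*72 = -77 + (1/312 + sqrt(10)/57)*72 = -77 + (3/13 + 24*sqrt(10)/19) = -998/13 + 24*sqrt(10)/19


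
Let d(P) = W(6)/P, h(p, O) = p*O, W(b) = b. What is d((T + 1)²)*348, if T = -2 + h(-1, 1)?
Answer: 522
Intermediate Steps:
h(p, O) = O*p
T = -3 (T = -2 + 1*(-1) = -2 - 1 = -3)
d(P) = 6/P
d((T + 1)²)*348 = (6/((-3 + 1)²))*348 = (6/((-2)²))*348 = (6/4)*348 = (6*(¼))*348 = (3/2)*348 = 522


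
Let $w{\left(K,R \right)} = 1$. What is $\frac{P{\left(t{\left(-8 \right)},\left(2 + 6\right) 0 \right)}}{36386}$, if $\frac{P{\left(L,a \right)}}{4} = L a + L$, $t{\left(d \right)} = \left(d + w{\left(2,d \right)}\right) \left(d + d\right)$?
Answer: $\frac{32}{2599} \approx 0.012312$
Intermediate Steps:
$t{\left(d \right)} = 2 d \left(1 + d\right)$ ($t{\left(d \right)} = \left(d + 1\right) \left(d + d\right) = \left(1 + d\right) 2 d = 2 d \left(1 + d\right)$)
$P{\left(L,a \right)} = 4 L + 4 L a$ ($P{\left(L,a \right)} = 4 \left(L a + L\right) = 4 \left(L + L a\right) = 4 L + 4 L a$)
$\frac{P{\left(t{\left(-8 \right)},\left(2 + 6\right) 0 \right)}}{36386} = \frac{4 \cdot 2 \left(-8\right) \left(1 - 8\right) \left(1 + \left(2 + 6\right) 0\right)}{36386} = 4 \cdot 2 \left(-8\right) \left(-7\right) \left(1 + 8 \cdot 0\right) \frac{1}{36386} = 4 \cdot 112 \left(1 + 0\right) \frac{1}{36386} = 4 \cdot 112 \cdot 1 \cdot \frac{1}{36386} = 448 \cdot \frac{1}{36386} = \frac{32}{2599}$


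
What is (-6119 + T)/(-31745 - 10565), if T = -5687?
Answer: 5903/21155 ≈ 0.27904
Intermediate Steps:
(-6119 + T)/(-31745 - 10565) = (-6119 - 5687)/(-31745 - 10565) = -11806/(-42310) = -11806*(-1/42310) = 5903/21155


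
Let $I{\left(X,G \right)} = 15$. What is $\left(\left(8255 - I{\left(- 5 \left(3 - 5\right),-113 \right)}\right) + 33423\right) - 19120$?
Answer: $22543$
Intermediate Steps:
$\left(\left(8255 - I{\left(- 5 \left(3 - 5\right),-113 \right)}\right) + 33423\right) - 19120 = \left(\left(8255 - 15\right) + 33423\right) - 19120 = \left(8240 + 33423\right) - 19120 = 41663 - 19120 = 22543$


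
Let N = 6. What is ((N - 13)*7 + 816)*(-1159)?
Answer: -888953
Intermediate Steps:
((N - 13)*7 + 816)*(-1159) = ((6 - 13)*7 + 816)*(-1159) = (-7*7 + 816)*(-1159) = (-49 + 816)*(-1159) = 767*(-1159) = -888953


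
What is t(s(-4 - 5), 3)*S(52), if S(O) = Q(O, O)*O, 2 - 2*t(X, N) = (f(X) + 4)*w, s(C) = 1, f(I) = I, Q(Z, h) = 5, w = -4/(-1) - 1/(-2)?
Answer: -2665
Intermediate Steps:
w = 9/2 (w = -4*(-1) - 1*(-½) = 4 + ½ = 9/2 ≈ 4.5000)
t(X, N) = -8 - 9*X/4 (t(X, N) = 1 - (X + 4)*9/(2*2) = 1 - (4 + X)*9/(2*2) = 1 - (18 + 9*X/2)/2 = 1 + (-9 - 9*X/4) = -8 - 9*X/4)
S(O) = 5*O
t(s(-4 - 5), 3)*S(52) = (-8 - 9/4*1)*(5*52) = (-8 - 9/4)*260 = -41/4*260 = -2665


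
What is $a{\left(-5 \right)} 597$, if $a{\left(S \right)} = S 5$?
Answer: $-14925$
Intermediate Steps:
$a{\left(S \right)} = 5 S$
$a{\left(-5 \right)} 597 = 5 \left(-5\right) 597 = \left(-25\right) 597 = -14925$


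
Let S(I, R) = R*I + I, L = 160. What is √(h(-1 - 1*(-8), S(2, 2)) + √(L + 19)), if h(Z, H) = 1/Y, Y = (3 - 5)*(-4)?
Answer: √(2 + 16*√179)/4 ≈ 3.6748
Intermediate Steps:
S(I, R) = I + I*R (S(I, R) = I*R + I = I + I*R)
Y = 8 (Y = -2*(-4) = 8)
h(Z, H) = ⅛ (h(Z, H) = 1/8 = ⅛)
√(h(-1 - 1*(-8), S(2, 2)) + √(L + 19)) = √(⅛ + √(160 + 19)) = √(⅛ + √179)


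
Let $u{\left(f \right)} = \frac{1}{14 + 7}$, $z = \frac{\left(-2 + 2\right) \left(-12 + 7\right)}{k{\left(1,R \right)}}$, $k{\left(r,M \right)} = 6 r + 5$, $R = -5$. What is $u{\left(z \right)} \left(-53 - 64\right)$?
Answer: $- \frac{39}{7} \approx -5.5714$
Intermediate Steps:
$k{\left(r,M \right)} = 5 + 6 r$
$z = 0$ ($z = \frac{\left(-2 + 2\right) \left(-12 + 7\right)}{5 + 6 \cdot 1} = \frac{0 \left(-5\right)}{5 + 6} = \frac{0}{11} = 0 \cdot \frac{1}{11} = 0$)
$u{\left(f \right)} = \frac{1}{21}$
$u{\left(z \right)} \left(-53 - 64\right) = \frac{-53 - 64}{21} = \frac{1}{21} \left(-117\right) = - \frac{39}{7}$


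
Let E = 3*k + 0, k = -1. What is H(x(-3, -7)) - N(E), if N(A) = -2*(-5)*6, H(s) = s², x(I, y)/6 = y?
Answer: 1704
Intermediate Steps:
x(I, y) = 6*y
E = -3 (E = 3*(-1) + 0 = -3 + 0 = -3)
N(A) = 60 (N(A) = 10*6 = 60)
H(x(-3, -7)) - N(E) = (6*(-7))² - 1*60 = (-42)² - 60 = 1764 - 60 = 1704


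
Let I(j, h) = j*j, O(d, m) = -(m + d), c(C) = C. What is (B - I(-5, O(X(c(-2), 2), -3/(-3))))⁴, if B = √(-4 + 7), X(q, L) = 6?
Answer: (-25 + √3)⁴ ≈ 2.9311e+5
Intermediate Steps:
O(d, m) = -d - m (O(d, m) = -(d + m) = -d - m)
B = √3 ≈ 1.7320
I(j, h) = j²
(B - I(-5, O(X(c(-2), 2), -3/(-3))))⁴ = (√3 - 1*(-5)²)⁴ = (√3 - 1*25)⁴ = (√3 - 25)⁴ = (-25 + √3)⁴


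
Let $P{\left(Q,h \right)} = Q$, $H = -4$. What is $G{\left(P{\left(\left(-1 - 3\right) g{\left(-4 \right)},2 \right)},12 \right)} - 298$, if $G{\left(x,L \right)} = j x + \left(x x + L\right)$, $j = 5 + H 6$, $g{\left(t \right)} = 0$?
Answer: $-286$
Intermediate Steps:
$j = -19$ ($j = 5 - 24 = -19$)
$G{\left(x,L \right)} = L + x^{2} - 19 x$ ($G{\left(x,L \right)} = - 19 x + \left(x x + L\right) = - 19 x + \left(x^{2} + L\right) = - 19 x + \left(L + x^{2}\right) = L + x^{2} - 19 x$)
$G{\left(P{\left(\left(-1 - 3\right) g{\left(-4 \right)},2 \right)},12 \right)} - 298 = \left(12 + \left(\left(-1 - 3\right) 0\right)^{2} - 19 \left(-1 - 3\right) 0\right) - 298 = \left(12 + \left(\left(-4\right) 0\right)^{2} - 19 \left(\left(-4\right) 0\right)\right) - 298 = \left(12 + 0^{2} - 0\right) - 298 = \left(12 + 0 + 0\right) - 298 = 12 - 298 = -286$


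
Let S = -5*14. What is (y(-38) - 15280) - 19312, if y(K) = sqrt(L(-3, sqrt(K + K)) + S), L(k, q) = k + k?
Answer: -34592 + 2*I*sqrt(19) ≈ -34592.0 + 8.7178*I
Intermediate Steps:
L(k, q) = 2*k
S = -70
y(K) = 2*I*sqrt(19) (y(K) = sqrt(2*(-3) - 70) = sqrt(-6 - 70) = sqrt(-76) = 2*I*sqrt(19))
(y(-38) - 15280) - 19312 = (2*I*sqrt(19) - 15280) - 19312 = (-15280 + 2*I*sqrt(19)) - 19312 = -34592 + 2*I*sqrt(19)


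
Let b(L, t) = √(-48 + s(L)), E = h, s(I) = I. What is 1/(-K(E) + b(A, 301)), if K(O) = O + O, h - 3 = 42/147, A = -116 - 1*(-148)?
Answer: -161/1450 - 49*I/725 ≈ -0.11103 - 0.067586*I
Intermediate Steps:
A = 32 (A = -116 + 148 = 32)
h = 23/7 (h = 3 + 42/147 = 3 + 42*(1/147) = 3 + 2/7 = 23/7 ≈ 3.2857)
E = 23/7 ≈ 3.2857
b(L, t) = √(-48 + L)
K(O) = 2*O
1/(-K(E) + b(A, 301)) = 1/(-2*23/7 + √(-48 + 32)) = 1/(-1*46/7 + √(-16)) = 1/(-46/7 + 4*I) = 49*(-46/7 - 4*I)/2900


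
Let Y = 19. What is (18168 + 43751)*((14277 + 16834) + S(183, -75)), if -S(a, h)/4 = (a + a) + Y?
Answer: 1831006749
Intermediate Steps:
S(a, h) = -76 - 8*a (S(a, h) = -4*((a + a) + 19) = -4*(2*a + 19) = -4*(19 + 2*a) = -76 - 8*a)
(18168 + 43751)*((14277 + 16834) + S(183, -75)) = (18168 + 43751)*((14277 + 16834) + (-76 - 8*183)) = 61919*(31111 + (-76 - 1464)) = 61919*(31111 - 1540) = 61919*29571 = 1831006749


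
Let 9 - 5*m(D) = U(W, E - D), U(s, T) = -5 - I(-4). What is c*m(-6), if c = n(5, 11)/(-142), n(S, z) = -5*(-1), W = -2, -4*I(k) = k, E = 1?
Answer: -15/142 ≈ -0.10563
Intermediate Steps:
I(k) = -k/4
n(S, z) = 5
c = -5/142 (c = 5/(-142) = 5*(-1/142) = -5/142 ≈ -0.035211)
U(s, T) = -6 (U(s, T) = -5 - (-1)*(-4)/4 = -5 - 1*1 = -5 - 1 = -6)
m(D) = 3 (m(D) = 9/5 - ⅕*(-6) = 9/5 + 6/5 = 3)
c*m(-6) = -5/142*3 = -15/142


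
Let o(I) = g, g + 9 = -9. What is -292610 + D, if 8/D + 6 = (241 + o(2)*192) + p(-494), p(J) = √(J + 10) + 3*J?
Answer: -6472150796354/22118693 - 176*I/22118693 ≈ -2.9261e+5 - 7.9571e-6*I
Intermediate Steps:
g = -18 (g = -9 - 9 = -18)
o(I) = -18
p(J) = √(10 + J) + 3*J
D = 8*(-4703 - 22*I)/22118693 (D = 8/(-6 + ((241 - 18*192) + (√(10 - 494) + 3*(-494)))) = 8/(-6 + ((241 - 3456) + (√(-484) - 1482))) = 8/(-6 + (-3215 + (22*I - 1482))) = 8/(-6 + (-3215 + (-1482 + 22*I))) = 8/(-6 + (-4697 + 22*I)) = 8/(-4703 + 22*I) = 8*((-4703 - 22*I)/22118693) = 8*(-4703 - 22*I)/22118693 ≈ -0.001701 - 7.9571e-6*I)
-292610 + D = -292610 + (-37624/22118693 - 176*I/22118693) = -6472150796354/22118693 - 176*I/22118693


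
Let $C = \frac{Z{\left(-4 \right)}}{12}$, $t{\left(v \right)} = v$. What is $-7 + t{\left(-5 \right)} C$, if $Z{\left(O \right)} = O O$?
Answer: $- \frac{41}{3} \approx -13.667$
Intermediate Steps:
$Z{\left(O \right)} = O^{2}$
$C = \frac{4}{3}$ ($C = \frac{\left(-4\right)^{2}}{12} = 16 \cdot \frac{1}{12} = \frac{4}{3} \approx 1.3333$)
$-7 + t{\left(-5 \right)} C = -7 - \frac{20}{3} = - \frac{41}{3}$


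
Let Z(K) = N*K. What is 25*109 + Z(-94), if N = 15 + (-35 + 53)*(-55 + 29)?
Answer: 45307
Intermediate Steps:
N = -453 (N = 15 + 18*(-26) = 15 - 468 = -453)
Z(K) = -453*K
25*109 + Z(-94) = 25*109 - 453*(-94) = 2725 + 42582 = 45307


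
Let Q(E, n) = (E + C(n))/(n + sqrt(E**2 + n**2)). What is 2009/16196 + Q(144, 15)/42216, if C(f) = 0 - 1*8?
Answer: 18319035739/147685752576 + 17*sqrt(2329)/36474624 ≈ 0.12406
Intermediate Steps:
C(f) = -8 (C(f) = 0 - 8 = -8)
Q(E, n) = (-8 + E)/(n + sqrt(E**2 + n**2)) (Q(E, n) = (E - 8)/(n + sqrt(E**2 + n**2)) = (-8 + E)/(n + sqrt(E**2 + n**2)))
2009/16196 + Q(144, 15)/42216 = 2009/16196 + ((-8 + 144)/(15 + sqrt(144**2 + 15**2)))/42216 = 2009*(1/16196) + (136/(15 + sqrt(20736 + 225)))*(1/42216) = 2009/16196 + (136/(15 + sqrt(20961)))*(1/42216) = 2009/16196 + (136/(15 + 3*sqrt(2329)))*(1/42216) = 2009/16196 + 17/(5277*(15 + 3*sqrt(2329)))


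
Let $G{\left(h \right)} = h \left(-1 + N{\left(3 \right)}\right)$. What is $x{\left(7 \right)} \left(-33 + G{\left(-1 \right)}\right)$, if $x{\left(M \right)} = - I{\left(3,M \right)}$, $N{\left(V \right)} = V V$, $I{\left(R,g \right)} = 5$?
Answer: $205$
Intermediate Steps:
$N{\left(V \right)} = V^{2}$
$G{\left(h \right)} = 8 h$ ($G{\left(h \right)} = h \left(-1 + 3^{2}\right) = h \left(-1 + 9\right) = h 8 = 8 h$)
$x{\left(M \right)} = -5$ ($x{\left(M \right)} = \left(-1\right) 5 = -5$)
$x{\left(7 \right)} \left(-33 + G{\left(-1 \right)}\right) = - 5 \left(-33 + 8 \left(-1\right)\right) = - 5 \left(-33 - 8\right) = \left(-5\right) \left(-41\right) = 205$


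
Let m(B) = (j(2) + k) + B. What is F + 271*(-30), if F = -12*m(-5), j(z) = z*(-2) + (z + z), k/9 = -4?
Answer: -7638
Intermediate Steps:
k = -36 (k = 9*(-4) = -36)
j(z) = 0 (j(z) = -2*z + 2*z = 0)
m(B) = -36 + B (m(B) = (0 - 36) + B = -36 + B)
F = 492 (F = -12*(-36 - 5) = -12*(-41) = 492)
F + 271*(-30) = 492 + 271*(-30) = 492 - 8130 = -7638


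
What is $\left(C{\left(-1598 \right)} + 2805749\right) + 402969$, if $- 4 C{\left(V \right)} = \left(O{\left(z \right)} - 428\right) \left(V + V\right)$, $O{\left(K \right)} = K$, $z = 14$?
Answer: $2877932$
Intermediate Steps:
$C{\left(V \right)} = 207 V$ ($C{\left(V \right)} = - \frac{\left(14 - 428\right) \left(V + V\right)}{4} = - \frac{\left(-414\right) 2 V}{4} = - \frac{\left(-828\right) V}{4} = 207 V$)
$\left(C{\left(-1598 \right)} + 2805749\right) + 402969 = \left(207 \left(-1598\right) + 2805749\right) + 402969 = \left(-330786 + 2805749\right) + 402969 = 2474963 + 402969 = 2877932$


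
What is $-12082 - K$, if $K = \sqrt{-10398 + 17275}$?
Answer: $-12082 - 23 \sqrt{13} \approx -12165.0$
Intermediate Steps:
$K = 23 \sqrt{13}$ ($K = \sqrt{6877} = 23 \sqrt{13} \approx 82.928$)
$-12082 - K = -12082 - 23 \sqrt{13}$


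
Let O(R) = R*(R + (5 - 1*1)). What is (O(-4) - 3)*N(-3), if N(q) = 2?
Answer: -6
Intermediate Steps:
O(R) = R*(4 + R) (O(R) = R*(R + (5 - 1)) = R*(R + 4) = R*(4 + R))
(O(-4) - 3)*N(-3) = (-4*(4 - 4) - 3)*2 = (-4*0 - 3)*2 = (0 - 3)*2 = -3*2 = -6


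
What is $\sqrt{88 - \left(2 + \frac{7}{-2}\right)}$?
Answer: $\frac{\sqrt{358}}{2} \approx 9.4604$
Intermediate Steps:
$\sqrt{88 - \left(2 + \frac{7}{-2}\right)} = \sqrt{88 - - \frac{3}{2}} = \sqrt{88 + \left(-2 + \frac{7}{2}\right)} = \sqrt{88 + \frac{3}{2}} = \sqrt{\frac{179}{2}} = \frac{\sqrt{358}}{2}$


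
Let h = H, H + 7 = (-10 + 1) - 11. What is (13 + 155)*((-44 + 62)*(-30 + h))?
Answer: -172368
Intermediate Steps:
H = -27 (H = -7 + ((-10 + 1) - 11) = -7 + (-9 - 11) = -7 - 20 = -27)
h = -27
(13 + 155)*((-44 + 62)*(-30 + h)) = (13 + 155)*((-44 + 62)*(-30 - 27)) = 168*(18*(-57)) = 168*(-1026) = -172368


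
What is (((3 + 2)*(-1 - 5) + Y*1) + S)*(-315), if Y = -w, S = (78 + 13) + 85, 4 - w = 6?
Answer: -46620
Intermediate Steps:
w = -2 (w = 4 - 1*6 = 4 - 6 = -2)
S = 176 (S = 91 + 85 = 176)
Y = 2 (Y = -1*(-2) = 2)
(((3 + 2)*(-1 - 5) + Y*1) + S)*(-315) = (((3 + 2)*(-1 - 5) + 2*1) + 176)*(-315) = ((5*(-6) + 2) + 176)*(-315) = ((-30 + 2) + 176)*(-315) = (-28 + 176)*(-315) = 148*(-315) = -46620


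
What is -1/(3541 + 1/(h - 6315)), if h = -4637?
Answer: -10952/38781031 ≈ -0.00028241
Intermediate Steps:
-1/(3541 + 1/(h - 6315)) = -1/(3541 + 1/(-4637 - 6315)) = -1/(3541 + 1/(-10952)) = -1/(3541 - 1/10952) = -1/38781031/10952 = -1*10952/38781031 = -10952/38781031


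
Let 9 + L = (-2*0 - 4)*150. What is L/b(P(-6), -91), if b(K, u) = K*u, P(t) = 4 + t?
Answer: -87/26 ≈ -3.3462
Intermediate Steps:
L = -609 (L = -9 + (-2*0 - 4)*150 = -9 + (0 - 4)*150 = -9 - 4*150 = -9 - 600 = -609)
L/b(P(-6), -91) = -609*(-1/(91*(4 - 6))) = -609/((-2*(-91))) = -609/182 = -609*1/182 = -87/26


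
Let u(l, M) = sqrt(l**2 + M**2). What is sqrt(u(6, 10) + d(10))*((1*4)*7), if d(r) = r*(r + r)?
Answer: 28*sqrt(200 + 2*sqrt(34)) ≈ 407.36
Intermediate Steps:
d(r) = 2*r**2 (d(r) = r*(2*r) = 2*r**2)
u(l, M) = sqrt(M**2 + l**2)
sqrt(u(6, 10) + d(10))*((1*4)*7) = sqrt(sqrt(10**2 + 6**2) + 2*10**2)*((1*4)*7) = sqrt(sqrt(100 + 36) + 2*100)*(4*7) = sqrt(sqrt(136) + 200)*28 = sqrt(2*sqrt(34) + 200)*28 = sqrt(200 + 2*sqrt(34))*28 = 28*sqrt(200 + 2*sqrt(34))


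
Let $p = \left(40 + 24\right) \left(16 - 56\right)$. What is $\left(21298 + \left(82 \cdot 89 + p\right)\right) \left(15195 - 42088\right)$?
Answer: $-700186148$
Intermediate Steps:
$p = -2560$ ($p = 64 \left(-40\right) = -2560$)
$\left(21298 + \left(82 \cdot 89 + p\right)\right) \left(15195 - 42088\right) = \left(21298 + \left(82 \cdot 89 - 2560\right)\right) \left(15195 - 42088\right) = \left(21298 + \left(7298 - 2560\right)\right) \left(-26893\right) = \left(21298 + 4738\right) \left(-26893\right) = 26036 \left(-26893\right) = -700186148$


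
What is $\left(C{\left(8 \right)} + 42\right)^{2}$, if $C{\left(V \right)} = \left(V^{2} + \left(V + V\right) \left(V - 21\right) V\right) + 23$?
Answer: $2356225$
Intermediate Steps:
$C{\left(V \right)} = 23 + V^{2} + 2 V^{2} \left(-21 + V\right)$ ($C{\left(V \right)} = \left(V^{2} + 2 V \left(-21 + V\right) V\right) + 23 = \left(V^{2} + 2 V^{2} \left(-21 + V\right)\right) + 23 = 23 + V^{2} + 2 V^{2} \left(-21 + V\right)$)
$\left(C{\left(8 \right)} + 42\right)^{2} = \left(\left(23 - 41 \cdot 8^{2} + 2 \cdot 8^{3}\right) + 42\right)^{2} = \left(\left(23 - 2624 + 2 \cdot 512\right) + 42\right)^{2} = \left(\left(23 - 2624 + 1024\right) + 42\right)^{2} = \left(-1577 + 42\right)^{2} = \left(-1535\right)^{2} = 2356225$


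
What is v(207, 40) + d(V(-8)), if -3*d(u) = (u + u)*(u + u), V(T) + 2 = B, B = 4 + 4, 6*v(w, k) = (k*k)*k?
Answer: 31856/3 ≈ 10619.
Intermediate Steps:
v(w, k) = k³/6 (v(w, k) = ((k*k)*k)/6 = (k²*k)/6 = k³/6)
B = 8
V(T) = 6 (V(T) = -2 + 8 = 6)
d(u) = -4*u²/3 (d(u) = -(u + u)*(u + u)/3 = -2*u*2*u/3 = -4*u²/3)
v(207, 40) + d(V(-8)) = (⅙)*40³ - 4/3*6² = (⅙)*64000 - 4/3*36 = 32000/3 - 48 = 31856/3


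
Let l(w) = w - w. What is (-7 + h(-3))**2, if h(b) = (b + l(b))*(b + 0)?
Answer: 4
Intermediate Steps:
l(w) = 0
h(b) = b**2 (h(b) = (b + 0)*(b + 0) = b*b = b**2)
(-7 + h(-3))**2 = (-7 + (-3)**2)**2 = (-7 + 9)**2 = 2**2 = 4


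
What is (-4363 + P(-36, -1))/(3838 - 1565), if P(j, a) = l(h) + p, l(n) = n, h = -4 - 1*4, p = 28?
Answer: -4343/2273 ≈ -1.9107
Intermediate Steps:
h = -8 (h = -4 - 4 = -8)
P(j, a) = 20 (P(j, a) = -8 + 28 = 20)
(-4363 + P(-36, -1))/(3838 - 1565) = (-4363 + 20)/(3838 - 1565) = -4343/2273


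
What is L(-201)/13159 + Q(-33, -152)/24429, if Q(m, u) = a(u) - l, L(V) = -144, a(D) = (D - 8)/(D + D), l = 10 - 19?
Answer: -64455965/6107763009 ≈ -0.010553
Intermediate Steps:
l = -9
a(D) = (-8 + D)/(2*D) (a(D) = (-8 + D)/((2*D)) = (-8 + D)*(1/(2*D)) = (-8 + D)/(2*D))
Q(m, u) = 9 + (-8 + u)/(2*u) (Q(m, u) = (-8 + u)/(2*u) - 1*(-9) = (-8 + u)/(2*u) + 9 = 9 + (-8 + u)/(2*u))
L(-201)/13159 + Q(-33, -152)/24429 = -144/13159 + (19/2 - 4/(-152))/24429 = -144*1/13159 + (19/2 - 4*(-1/152))*(1/24429) = -144/13159 + (19/2 + 1/38)*(1/24429) = -144/13159 + (181/19)*(1/24429) = -144/13159 + 181/464151 = -64455965/6107763009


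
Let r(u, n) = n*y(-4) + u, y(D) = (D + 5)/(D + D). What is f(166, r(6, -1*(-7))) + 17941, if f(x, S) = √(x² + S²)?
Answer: 17941 + √1765265/8 ≈ 18107.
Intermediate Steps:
y(D) = (5 + D)/(2*D) (y(D) = (5 + D)/((2*D)) = (5 + D)*(1/(2*D)) = (5 + D)/(2*D))
r(u, n) = u - n/8 (r(u, n) = n*((½)*(5 - 4)/(-4)) + u = n*((½)*(-¼)*1) + u = n*(-⅛) + u = -n/8 + u = u - n/8)
f(x, S) = √(S² + x²)
f(166, r(6, -1*(-7))) + 17941 = √((6 - (-1)*(-7)/8)² + 166²) + 17941 = √((6 - ⅛*7)² + 27556) + 17941 = √((6 - 7/8)² + 27556) + 17941 = √((41/8)² + 27556) + 17941 = √(1681/64 + 27556) + 17941 = √(1765265/64) + 17941 = √1765265/8 + 17941 = 17941 + √1765265/8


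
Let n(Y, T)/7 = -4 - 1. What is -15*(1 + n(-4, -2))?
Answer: 510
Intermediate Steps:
n(Y, T) = -35 (n(Y, T) = 7*(-4 - 1) = 7*(-5) = -35)
-15*(1 + n(-4, -2)) = -15*(1 - 35) = -15*(-34) = 510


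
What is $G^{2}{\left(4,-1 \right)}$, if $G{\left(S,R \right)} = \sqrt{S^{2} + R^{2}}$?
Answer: $17$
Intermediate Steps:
$G{\left(S,R \right)} = \sqrt{R^{2} + S^{2}}$
$G^{2}{\left(4,-1 \right)} = \left(\sqrt{\left(-1\right)^{2} + 4^{2}}\right)^{2} = \left(\sqrt{1 + 16}\right)^{2} = \left(\sqrt{17}\right)^{2} = 17$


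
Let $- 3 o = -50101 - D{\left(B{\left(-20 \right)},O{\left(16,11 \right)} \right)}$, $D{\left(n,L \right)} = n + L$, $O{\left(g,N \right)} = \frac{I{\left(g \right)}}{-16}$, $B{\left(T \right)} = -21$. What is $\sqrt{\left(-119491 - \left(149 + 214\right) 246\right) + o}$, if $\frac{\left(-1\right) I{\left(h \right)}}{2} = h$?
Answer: $i \sqrt{192095} \approx 438.29 i$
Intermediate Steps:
$I{\left(h \right)} = - 2 h$
$O{\left(g,N \right)} = \frac{g}{8}$ ($O{\left(g,N \right)} = \frac{\left(-2\right) g}{-16} = - 2 g \left(- \frac{1}{16}\right) = \frac{g}{8}$)
$D{\left(n,L \right)} = L + n$
$o = 16694$ ($o = - \frac{-50101 - \left(\frac{1}{8} \cdot 16 - 21\right)}{3} = - \frac{-50101 - \left(2 - 21\right)}{3} = - \frac{-50101 - -19}{3} = - \frac{-50101 + 19}{3} = \left(- \frac{1}{3}\right) \left(-50082\right) = 16694$)
$\sqrt{\left(-119491 - \left(149 + 214\right) 246\right) + o} = \sqrt{\left(-119491 - \left(149 + 214\right) 246\right) + 16694} = \sqrt{\left(-119491 - 363 \cdot 246\right) + 16694} = \sqrt{\left(-119491 - 89298\right) + 16694} = \sqrt{-208789 + 16694} = \sqrt{-192095} = i \sqrt{192095}$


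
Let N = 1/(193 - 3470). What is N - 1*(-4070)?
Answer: 13337389/3277 ≈ 4070.0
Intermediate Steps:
N = -1/3277 (N = 1/(-3277) = -1/3277 ≈ -0.00030516)
N - 1*(-4070) = -1/3277 - 1*(-4070) = -1/3277 + 4070 = 13337389/3277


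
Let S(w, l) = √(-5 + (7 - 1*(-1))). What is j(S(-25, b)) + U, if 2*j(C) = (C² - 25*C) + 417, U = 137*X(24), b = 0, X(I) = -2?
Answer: -64 - 25*√3/2 ≈ -85.651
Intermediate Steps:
S(w, l) = √3 (S(w, l) = √(-5 + (7 + 1)) = √(-5 + 8) = √3)
U = -274 (U = 137*(-2) = -274)
j(C) = 417/2 + C²/2 - 25*C/2 (j(C) = ((C² - 25*C) + 417)/2 = (417 + C² - 25*C)/2 = 417/2 + C²/2 - 25*C/2)
j(S(-25, b)) + U = (417/2 + (√3)²/2 - 25*√3/2) - 274 = (417/2 + (½)*3 - 25*√3/2) - 274 = (417/2 + 3/2 - 25*√3/2) - 274 = (210 - 25*√3/2) - 274 = -64 - 25*√3/2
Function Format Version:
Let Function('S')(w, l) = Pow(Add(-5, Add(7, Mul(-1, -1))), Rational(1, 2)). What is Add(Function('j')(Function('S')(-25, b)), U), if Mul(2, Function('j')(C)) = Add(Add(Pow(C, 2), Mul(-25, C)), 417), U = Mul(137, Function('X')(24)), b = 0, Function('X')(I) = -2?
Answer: Add(-64, Mul(Rational(-25, 2), Pow(3, Rational(1, 2)))) ≈ -85.651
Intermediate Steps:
Function('S')(w, l) = Pow(3, Rational(1, 2)) (Function('S')(w, l) = Pow(Add(-5, Add(7, 1)), Rational(1, 2)) = Pow(Add(-5, 8), Rational(1, 2)) = Pow(3, Rational(1, 2)))
U = -274 (U = Mul(137, -2) = -274)
Function('j')(C) = Add(Rational(417, 2), Mul(Rational(1, 2), Pow(C, 2)), Mul(Rational(-25, 2), C)) (Function('j')(C) = Mul(Rational(1, 2), Add(Add(Pow(C, 2), Mul(-25, C)), 417)) = Mul(Rational(1, 2), Add(417, Pow(C, 2), Mul(-25, C))) = Add(Rational(417, 2), Mul(Rational(1, 2), Pow(C, 2)), Mul(Rational(-25, 2), C)))
Add(Function('j')(Function('S')(-25, b)), U) = Add(Add(Rational(417, 2), Mul(Rational(1, 2), Pow(Pow(3, Rational(1, 2)), 2)), Mul(Rational(-25, 2), Pow(3, Rational(1, 2)))), -274) = Add(Add(Rational(417, 2), Mul(Rational(1, 2), 3), Mul(Rational(-25, 2), Pow(3, Rational(1, 2)))), -274) = Add(Add(Rational(417, 2), Rational(3, 2), Mul(Rational(-25, 2), Pow(3, Rational(1, 2)))), -274) = Add(Add(210, Mul(Rational(-25, 2), Pow(3, Rational(1, 2)))), -274) = Add(-64, Mul(Rational(-25, 2), Pow(3, Rational(1, 2))))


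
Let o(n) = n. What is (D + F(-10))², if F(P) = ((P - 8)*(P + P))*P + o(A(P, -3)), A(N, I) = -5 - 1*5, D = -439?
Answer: 16394401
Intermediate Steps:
A(N, I) = -10 (A(N, I) = -5 - 5 = -10)
F(P) = -10 + 2*P²*(-8 + P) (F(P) = ((P - 8)*(P + P))*P - 10 = ((-8 + P)*(2*P))*P - 10 = (2*P*(-8 + P))*P - 10 = 2*P²*(-8 + P) - 10 = -10 + 2*P²*(-8 + P))
(D + F(-10))² = (-439 + (-10 - 16*(-10)² + 2*(-10)³))² = (-439 + (-10 - 16*100 + 2*(-1000)))² = (-439 + (-10 - 1600 - 2000))² = (-439 - 3610)² = (-4049)² = 16394401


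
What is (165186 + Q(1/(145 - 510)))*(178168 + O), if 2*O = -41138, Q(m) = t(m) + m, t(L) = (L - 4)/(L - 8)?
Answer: 27755715260496366/1066165 ≈ 2.6033e+10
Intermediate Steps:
t(L) = (-4 + L)/(-8 + L)
Q(m) = m + (-4 + m)/(-8 + m) (Q(m) = (-4 + m)/(-8 + m) + m = m + (-4 + m)/(-8 + m))
O = -20569 (O = (1/2)*(-41138) = -20569)
(165186 + Q(1/(145 - 510)))*(178168 + O) = (165186 + (-4 + 1/(145 - 510) + (-8 + 1/(145 - 510))/(145 - 510))/(-8 + 1/(145 - 510)))*(178168 - 20569) = (165186 + (-4 + 1/(-365) + (-8 + 1/(-365))/(-365))/(-8 + 1/(-365)))*157599 = (165186 + (-4 - 1/365 - (-8 - 1/365)/365)/(-8 - 1/365))*157599 = (165186 + (-4 - 1/365 - 1/365*(-2921/365))/(-2921/365))*157599 = (165186 - 365*(-4 - 1/365 + 2921/133225)/2921)*157599 = (165186 - 365/2921*(-530344/133225))*157599 = (165186 + 530344/1066165)*157599 = (176116062034/1066165)*157599 = 27755715260496366/1066165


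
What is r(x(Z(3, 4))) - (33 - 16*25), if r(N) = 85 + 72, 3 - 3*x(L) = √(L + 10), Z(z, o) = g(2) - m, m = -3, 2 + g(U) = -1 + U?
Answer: 524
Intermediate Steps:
g(U) = -3 + U (g(U) = -2 + (-1 + U) = -3 + U)
Z(z, o) = 2 (Z(z, o) = (-3 + 2) - 1*(-3) = -1 + 3 = 2)
x(L) = 1 - √(10 + L)/3 (x(L) = 1 - √(L + 10)/3 = 1 - √(10 + L)/3)
r(N) = 157
r(x(Z(3, 4))) - (33 - 16*25) = 157 - (33 - 16*25) = 157 - (33 - 400) = 157 - 1*(-367) = 157 + 367 = 524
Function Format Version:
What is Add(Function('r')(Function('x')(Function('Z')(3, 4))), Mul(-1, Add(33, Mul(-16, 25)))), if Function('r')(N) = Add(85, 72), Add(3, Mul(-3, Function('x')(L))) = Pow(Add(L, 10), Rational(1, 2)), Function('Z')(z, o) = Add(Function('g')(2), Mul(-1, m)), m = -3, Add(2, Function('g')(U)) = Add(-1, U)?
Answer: 524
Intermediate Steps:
Function('g')(U) = Add(-3, U) (Function('g')(U) = Add(-2, Add(-1, U)) = Add(-3, U))
Function('Z')(z, o) = 2 (Function('Z')(z, o) = Add(Add(-3, 2), Mul(-1, -3)) = Add(-1, 3) = 2)
Function('x')(L) = Add(1, Mul(Rational(-1, 3), Pow(Add(10, L), Rational(1, 2)))) (Function('x')(L) = Add(1, Mul(Rational(-1, 3), Pow(Add(L, 10), Rational(1, 2)))) = Add(1, Mul(Rational(-1, 3), Pow(Add(10, L), Rational(1, 2)))))
Function('r')(N) = 157
Add(Function('r')(Function('x')(Function('Z')(3, 4))), Mul(-1, Add(33, Mul(-16, 25)))) = Add(157, Mul(-1, Add(33, Mul(-16, 25)))) = Add(157, Mul(-1, Add(33, -400))) = Add(157, Mul(-1, -367)) = Add(157, 367) = 524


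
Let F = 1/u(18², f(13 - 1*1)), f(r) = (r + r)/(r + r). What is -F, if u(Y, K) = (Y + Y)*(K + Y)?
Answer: -1/210600 ≈ -4.7483e-6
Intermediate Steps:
f(r) = 1 (f(r) = (2*r)/((2*r)) = (2*r)*(1/(2*r)) = 1)
u(Y, K) = 2*Y*(K + Y) (u(Y, K) = (2*Y)*(K + Y) = 2*Y*(K + Y))
F = 1/210600 (F = 1/(2*18²*(1 + 18²)) = 1/(2*324*(1 + 324)) = 1/(2*324*325) = 1/210600 ≈ 4.7483e-6)
-F = -1*1/210600 = -1/210600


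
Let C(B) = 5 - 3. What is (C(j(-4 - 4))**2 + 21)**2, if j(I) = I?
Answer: 625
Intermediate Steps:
C(B) = 2
(C(j(-4 - 4))**2 + 21)**2 = (2**2 + 21)**2 = (4 + 21)**2 = 25**2 = 625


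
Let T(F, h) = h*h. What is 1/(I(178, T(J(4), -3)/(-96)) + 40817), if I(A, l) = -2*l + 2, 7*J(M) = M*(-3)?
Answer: 16/653107 ≈ 2.4498e-5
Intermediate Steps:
J(M) = -3*M/7 (J(M) = (M*(-3))/7 = (-3*M)/7 = -3*M/7)
T(F, h) = h²
I(A, l) = 2 - 2*l
1/(I(178, T(J(4), -3)/(-96)) + 40817) = 1/((2 - 2*(-3)²/(-96)) + 40817) = 1/((2 - 18*(-1)/96) + 40817) = 1/((2 - 2*(-3/32)) + 40817) = 1/((2 + 3/16) + 40817) = 1/(35/16 + 40817) = 1/(653107/16) = 16/653107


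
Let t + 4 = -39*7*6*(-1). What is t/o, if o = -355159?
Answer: -1634/355159 ≈ -0.0046008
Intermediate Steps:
t = 1634 (t = -4 - 39*7*6*(-1) = -4 - 1638*(-1) = -4 - 39*(-42) = -4 + 1638 = 1634)
t/o = 1634/(-355159) = 1634*(-1/355159) = -1634/355159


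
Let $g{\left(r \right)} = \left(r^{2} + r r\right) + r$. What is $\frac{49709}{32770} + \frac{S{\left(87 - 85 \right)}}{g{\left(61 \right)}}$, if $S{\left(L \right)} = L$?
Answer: $\frac{373032167}{245873310} \approx 1.5172$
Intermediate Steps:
$g{\left(r \right)} = r + 2 r^{2}$ ($g{\left(r \right)} = \left(r^{2} + r^{2}\right) + r = 2 r^{2} + r = r + 2 r^{2}$)
$\frac{49709}{32770} + \frac{S{\left(87 - 85 \right)}}{g{\left(61 \right)}} = \frac{49709}{32770} + \frac{87 - 85}{61 \left(1 + 2 \cdot 61\right)} = 49709 \cdot \frac{1}{32770} + \frac{87 - 85}{61 \left(1 + 122\right)} = \frac{49709}{32770} + \frac{2}{61 \cdot 123} = \frac{49709}{32770} + \frac{2}{7503} = \frac{373032167}{245873310}$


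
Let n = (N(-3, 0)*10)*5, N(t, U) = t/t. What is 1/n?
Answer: 1/50 ≈ 0.020000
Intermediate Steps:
N(t, U) = 1
n = 50 (n = (1*10)*5 = 10*5 = 50)
1/n = 1/50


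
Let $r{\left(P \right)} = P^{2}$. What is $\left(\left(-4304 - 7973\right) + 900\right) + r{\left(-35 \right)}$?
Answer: $-10152$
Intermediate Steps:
$\left(\left(-4304 - 7973\right) + 900\right) + r{\left(-35 \right)} = \left(\left(-4304 - 7973\right) + 900\right) + \left(-35\right)^{2} = \left(\left(-4304 - 7973\right) + 900\right) + 1225 = \left(-12277 + 900\right) + 1225 = -11377 + 1225 = -10152$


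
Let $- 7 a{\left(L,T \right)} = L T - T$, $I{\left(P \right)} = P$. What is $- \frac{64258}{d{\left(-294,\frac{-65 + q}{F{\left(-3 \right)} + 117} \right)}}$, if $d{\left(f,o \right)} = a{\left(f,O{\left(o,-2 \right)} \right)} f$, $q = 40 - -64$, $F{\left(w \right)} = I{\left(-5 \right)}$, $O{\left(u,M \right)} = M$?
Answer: $- \frac{32129}{12390} \approx -2.5931$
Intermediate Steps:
$F{\left(w \right)} = -5$
$q = 104$ ($q = 40 + 64 = 104$)
$a{\left(L,T \right)} = \frac{T}{7} - \frac{L T}{7}$ ($a{\left(L,T \right)} = - \frac{L T - T}{7} = - \frac{- T + L T}{7} = \frac{T}{7} - \frac{L T}{7}$)
$d{\left(f,o \right)} = f \left(- \frac{2}{7} + \frac{2 f}{7}\right)$ ($d{\left(f,o \right)} = \frac{1}{7} \left(-2\right) \left(1 - f\right) f = \left(- \frac{2}{7} + \frac{2 f}{7}\right) f = f \left(- \frac{2}{7} + \frac{2 f}{7}\right)$)
$- \frac{64258}{d{\left(-294,\frac{-65 + q}{F{\left(-3 \right)} + 117} \right)}} = - \frac{64258}{\frac{2}{7} \left(-294\right) \left(-1 - 294\right)} = - \frac{64258}{\frac{2}{7} \left(-294\right) \left(-295\right)} = - \frac{64258}{24780} = \left(-64258\right) \frac{1}{24780} = - \frac{32129}{12390}$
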